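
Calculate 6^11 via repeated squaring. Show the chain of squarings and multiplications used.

Computing 6^11 by squaring (build up from 6^1; each line after the first costs one multiplication):

6^1 = 6
6^2 = (6^1)^2 = 6^2 = 36
6^4 = (6^2)^2 = 36^2 = 1296
6^5 = 6 * 6^4 = 6 * 1296 = 7776
6^10 = (6^5)^2 = 7776^2 = 60466176
6^11 = 6 * 6^10 = 6 * 60466176 = 362797056

Result: 362797056
Multiplications needed: 5 (5 lines after 6^1)

6^11 = 362797056. Using exponentiation by squaring, this requires 5 multiplications. The key idea: if the exponent is even, square the half-power; if odd, multiply by the base once.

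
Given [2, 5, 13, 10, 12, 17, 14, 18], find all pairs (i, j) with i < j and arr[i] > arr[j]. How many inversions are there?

Finding inversions in [2, 5, 13, 10, 12, 17, 14, 18]:

(2, 3): arr[2]=13 > arr[3]=10
(2, 4): arr[2]=13 > arr[4]=12
(5, 6): arr[5]=17 > arr[6]=14

Total inversions: 3

The array has 3 inversion(s): (2,3), (2,4), (5,6). Each pair (i,j) satisfies i < j and arr[i] > arr[j].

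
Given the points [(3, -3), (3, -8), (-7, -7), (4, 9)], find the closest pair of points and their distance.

Computing all pairwise distances among 4 points:

d((3, -3), (3, -8)) = 5.0 <-- minimum
d((3, -3), (-7, -7)) = 10.7703
d((3, -3), (4, 9)) = 12.0416
d((3, -8), (-7, -7)) = 10.0499
d((3, -8), (4, 9)) = 17.0294
d((-7, -7), (4, 9)) = 19.4165

Closest pair: (3, -3) and (3, -8) with distance 5.0

The closest pair is (3, -3) and (3, -8) with Euclidean distance 5.0. For 4 points, brute-force pairwise comparison is shown above. For large n, the divide-and-conquer algorithm (sort by x, recurse on halves, check the dividing strip) achieves O(n log n).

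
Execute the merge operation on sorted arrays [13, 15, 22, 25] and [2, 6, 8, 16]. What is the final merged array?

Merging process:

Compare 13 vs 2: take 2 from right. Merged: [2]
Compare 13 vs 6: take 6 from right. Merged: [2, 6]
Compare 13 vs 8: take 8 from right. Merged: [2, 6, 8]
Compare 13 vs 16: take 13 from left. Merged: [2, 6, 8, 13]
Compare 15 vs 16: take 15 from left. Merged: [2, 6, 8, 13, 15]
Compare 22 vs 16: take 16 from right. Merged: [2, 6, 8, 13, 15, 16]
Append remaining from left: [22, 25]. Merged: [2, 6, 8, 13, 15, 16, 22, 25]

Final merged array: [2, 6, 8, 13, 15, 16, 22, 25]
Total comparisons: 6

The merged array is [2, 6, 8, 13, 15, 16, 22, 25], requiring 6 comparisons. The merge step runs in O(n) time where n is the total number of elements.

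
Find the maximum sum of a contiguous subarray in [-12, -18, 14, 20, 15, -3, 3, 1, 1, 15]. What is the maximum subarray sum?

Using Kadane's algorithm on [-12, -18, 14, 20, 15, -3, 3, 1, 1, 15]:

Scanning through the array:
Position 1 (value -18): max_ending_here = -18, max_so_far = -12
Position 2 (value 14): max_ending_here = 14, max_so_far = 14
Position 3 (value 20): max_ending_here = 34, max_so_far = 34
Position 4 (value 15): max_ending_here = 49, max_so_far = 49
Position 5 (value -3): max_ending_here = 46, max_so_far = 49
Position 6 (value 3): max_ending_here = 49, max_so_far = 49
Position 7 (value 1): max_ending_here = 50, max_so_far = 50
Position 8 (value 1): max_ending_here = 51, max_so_far = 51
Position 9 (value 15): max_ending_here = 66, max_so_far = 66

Maximum subarray: [14, 20, 15, -3, 3, 1, 1, 15]
Maximum sum: 66

The maximum subarray is [14, 20, 15, -3, 3, 1, 1, 15] with sum 66. This subarray runs from index 2 to index 9.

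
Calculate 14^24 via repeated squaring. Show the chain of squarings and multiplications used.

Computing 14^24 by squaring (build up from 14^1; each line after the first costs one multiplication):

14^1 = 14
14^2 = (14^1)^2 = 14^2 = 196
14^3 = 14 * 14^2 = 14 * 196 = 2744
14^6 = (14^3)^2 = 2744^2 = 7529536
14^12 = (14^6)^2 = 7529536^2 = 56693912375296
14^24 = (14^12)^2 = 56693912375296^2 = 3214199700417740936751087616

Result: 3214199700417740936751087616
Multiplications needed: 5 (5 lines after 14^1)

14^24 = 3214199700417740936751087616. Using exponentiation by squaring, this requires 5 multiplications. The key idea: if the exponent is even, square the half-power; if odd, multiply by the base once.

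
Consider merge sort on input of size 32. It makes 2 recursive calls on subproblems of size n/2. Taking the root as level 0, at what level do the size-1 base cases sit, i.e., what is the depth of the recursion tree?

For divide and conquer with division factor 2:

Problem sizes at each level:
Level 0: 32
Level 1: 16
Level 2: 8
Level 3: 4
Level 4: 2
Level 5: 1

The root is level 0 and the size-1 base case is level 5 (the tree spans levels 0 through 5, i.e. 6 levels counting the root), so the depth is the number of divisions: log_2(32) = 5

The recursion tree depth is log_2(32) = 5. At each level, the problem size is divided by 2, so it takes 5 divisions to reduce to a base case of size 1. The algorithm makes 2 recursive calls at each level.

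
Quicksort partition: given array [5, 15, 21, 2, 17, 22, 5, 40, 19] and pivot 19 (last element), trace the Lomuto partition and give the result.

Lomuto partition with pivot = 19:

Initial array: [5, 15, 21, 2, 17, 22, 5, 40, 19]

arr[0]=5 <= 19: swap with position 0, array becomes [5, 15, 21, 2, 17, 22, 5, 40, 19]
arr[1]=15 <= 19: swap with position 1, array becomes [5, 15, 21, 2, 17, 22, 5, 40, 19]
arr[2]=21 > 19: no swap
arr[3]=2 <= 19: swap with position 2, array becomes [5, 15, 2, 21, 17, 22, 5, 40, 19]
arr[4]=17 <= 19: swap with position 3, array becomes [5, 15, 2, 17, 21, 22, 5, 40, 19]
arr[5]=22 > 19: no swap
arr[6]=5 <= 19: swap with position 4, array becomes [5, 15, 2, 17, 5, 22, 21, 40, 19]
arr[7]=40 > 19: no swap

Place pivot at position 5: [5, 15, 2, 17, 5, 19, 21, 40, 22]
Pivot position: 5

After partitioning with pivot 19, the array becomes [5, 15, 2, 17, 5, 19, 21, 40, 22]. The pivot is placed at index 5. All elements to the left of the pivot are <= 19, and all elements to the right are > 19.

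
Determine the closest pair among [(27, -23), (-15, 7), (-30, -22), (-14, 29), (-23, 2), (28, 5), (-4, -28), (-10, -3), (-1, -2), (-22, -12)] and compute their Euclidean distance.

Computing all pairwise distances among 10 points:

d((27, -23), (-15, 7)) = 51.614
d((27, -23), (-30, -22)) = 57.0088
d((27, -23), (-14, 29)) = 66.2193
d((27, -23), (-23, 2)) = 55.9017
d((27, -23), (28, 5)) = 28.0179
d((27, -23), (-4, -28)) = 31.4006
d((27, -23), (-10, -3)) = 42.0595
d((27, -23), (-1, -2)) = 35.0
d((27, -23), (-22, -12)) = 50.2195
d((-15, 7), (-30, -22)) = 32.6497
d((-15, 7), (-14, 29)) = 22.0227
d((-15, 7), (-23, 2)) = 9.434
d((-15, 7), (28, 5)) = 43.0465
d((-15, 7), (-4, -28)) = 36.6879
d((-15, 7), (-10, -3)) = 11.1803
d((-15, 7), (-1, -2)) = 16.6433
d((-15, 7), (-22, -12)) = 20.2485
d((-30, -22), (-14, 29)) = 53.4509
d((-30, -22), (-23, 2)) = 25.0
d((-30, -22), (28, 5)) = 63.9766
d((-30, -22), (-4, -28)) = 26.6833
d((-30, -22), (-10, -3)) = 27.5862
d((-30, -22), (-1, -2)) = 35.2278
d((-30, -22), (-22, -12)) = 12.8062
d((-14, 29), (-23, 2)) = 28.4605
d((-14, 29), (28, 5)) = 48.3735
d((-14, 29), (-4, -28)) = 57.8705
d((-14, 29), (-10, -3)) = 32.249
d((-14, 29), (-1, -2)) = 33.6155
d((-14, 29), (-22, -12)) = 41.7732
d((-23, 2), (28, 5)) = 51.0882
d((-23, 2), (-4, -28)) = 35.5106
d((-23, 2), (-10, -3)) = 13.9284
d((-23, 2), (-1, -2)) = 22.3607
d((-23, 2), (-22, -12)) = 14.0357
d((28, 5), (-4, -28)) = 45.9674
d((28, 5), (-10, -3)) = 38.833
d((28, 5), (-1, -2)) = 29.8329
d((28, 5), (-22, -12)) = 52.811
d((-4, -28), (-10, -3)) = 25.7099
d((-4, -28), (-1, -2)) = 26.1725
d((-4, -28), (-22, -12)) = 24.0832
d((-10, -3), (-1, -2)) = 9.0554 <-- minimum
d((-10, -3), (-22, -12)) = 15.0
d((-1, -2), (-22, -12)) = 23.2594

Closest pair: (-10, -3) and (-1, -2) with distance 9.0554

The closest pair is (-10, -3) and (-1, -2) with Euclidean distance 9.0554. For 10 points, brute-force pairwise comparison is shown above. For large n, the divide-and-conquer algorithm (sort by x, recurse on halves, check the dividing strip) achieves O(n log n).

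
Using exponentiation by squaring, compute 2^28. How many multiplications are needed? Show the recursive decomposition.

Computing 2^28 by squaring (build up from 2^1; each line after the first costs one multiplication):

2^1 = 2
2^2 = (2^1)^2 = 2^2 = 4
2^3 = 2 * 2^2 = 2 * 4 = 8
2^6 = (2^3)^2 = 8^2 = 64
2^7 = 2 * 2^6 = 2 * 64 = 128
2^14 = (2^7)^2 = 128^2 = 16384
2^28 = (2^14)^2 = 16384^2 = 268435456

Result: 268435456
Multiplications needed: 6 (6 lines after 2^1)

2^28 = 268435456. Using exponentiation by squaring, this requires 6 multiplications. The key idea: if the exponent is even, square the half-power; if odd, multiply by the base once.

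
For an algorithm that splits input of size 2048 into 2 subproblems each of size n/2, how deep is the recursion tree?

For divide and conquer with division factor 2:

Problem sizes at each level:
Level 0: 2048
Level 1: 1024
Level 2: 512
Level 3: 256
Level 4: 128
Level 5: 64
Level 6: 32
Level 7: 16
Level 8: 8
Level 9: 4
Level 10: 2
Level 11: 1

The root is level 0 and the size-1 base case is level 11 (the tree spans levels 0 through 11, i.e. 12 levels counting the root), so the depth is the number of divisions: log_2(2048) = 11

The recursion tree depth is log_2(2048) = 11. At each level, the problem size is divided by 2, so it takes 11 divisions to reduce to a base case of size 1. The algorithm makes 2 recursive calls at each level.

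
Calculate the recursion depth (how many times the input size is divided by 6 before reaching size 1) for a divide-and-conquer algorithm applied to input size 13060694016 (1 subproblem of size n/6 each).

For divide and conquer with division factor 6:

Problem sizes at each level:
Level 0: 13060694016
Level 1: 2176782336
Level 2: 362797056
Level 3: 60466176
Level 4: 10077696
Level 5: 1679616
Level 6: 279936
Level 7: 46656
Level 8: 7776
Level 9: 1296
Level 10: 216
Level 11: 36
Level 12: 6
Level 13: 1

The root is level 0 and the size-1 base case is level 13 (the tree spans levels 0 through 13, i.e. 14 levels counting the root), so the depth is the number of divisions: log_6(13060694016) = 13

The recursion tree depth is log_6(13060694016) = 13. At each level, the problem size is divided by 6, so it takes 13 divisions to reduce to a base case of size 1. The algorithm makes 1 recursive call at each level.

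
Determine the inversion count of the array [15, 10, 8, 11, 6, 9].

Finding inversions in [15, 10, 8, 11, 6, 9]:

(0, 1): arr[0]=15 > arr[1]=10
(0, 2): arr[0]=15 > arr[2]=8
(0, 3): arr[0]=15 > arr[3]=11
(0, 4): arr[0]=15 > arr[4]=6
(0, 5): arr[0]=15 > arr[5]=9
(1, 2): arr[1]=10 > arr[2]=8
(1, 4): arr[1]=10 > arr[4]=6
(1, 5): arr[1]=10 > arr[5]=9
(2, 4): arr[2]=8 > arr[4]=6
(3, 4): arr[3]=11 > arr[4]=6
(3, 5): arr[3]=11 > arr[5]=9

Total inversions: 11

The array has 11 inversion(s): (0,1), (0,2), (0,3), (0,4), (0,5), (1,2), (1,4), (1,5), (2,4), (3,4), (3,5). Each pair (i,j) satisfies i < j and arr[i] > arr[j].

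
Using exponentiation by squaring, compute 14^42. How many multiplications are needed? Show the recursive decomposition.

Computing 14^42 by squaring (build up from 14^1; each line after the first costs one multiplication):

14^1 = 14
14^2 = (14^1)^2 = 14^2 = 196
14^4 = (14^2)^2 = 196^2 = 38416
14^5 = 14 * 14^4 = 14 * 38416 = 537824
14^10 = (14^5)^2 = 537824^2 = 289254654976
14^20 = (14^10)^2 = 289254654976^2 = 83668255425284801560576
14^21 = 14 * 14^20 = 14 * 83668255425284801560576 = 1171355575953987221848064
14^42 = (14^21)^2 = 1171355575953987221848064^2 = 1372073885318497127491074758162987278899500548096

Result: 1372073885318497127491074758162987278899500548096
Multiplications needed: 7 (7 lines after 14^1)

14^42 = 1372073885318497127491074758162987278899500548096. Using exponentiation by squaring, this requires 7 multiplications. The key idea: if the exponent is even, square the half-power; if odd, multiply by the base once.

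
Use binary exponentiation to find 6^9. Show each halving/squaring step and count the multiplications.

Computing 6^9 by squaring (build up from 6^1; each line after the first costs one multiplication):

6^1 = 6
6^2 = (6^1)^2 = 6^2 = 36
6^4 = (6^2)^2 = 36^2 = 1296
6^8 = (6^4)^2 = 1296^2 = 1679616
6^9 = 6 * 6^8 = 6 * 1679616 = 10077696

Result: 10077696
Multiplications needed: 4 (4 lines after 6^1)

6^9 = 10077696. Using exponentiation by squaring, this requires 4 multiplications. The key idea: if the exponent is even, square the half-power; if odd, multiply by the base once.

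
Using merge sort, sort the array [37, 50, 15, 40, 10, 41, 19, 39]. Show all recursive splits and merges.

Merge sort trace:

Split: [37, 50, 15, 40, 10, 41, 19, 39] -> [37, 50, 15, 40] and [10, 41, 19, 39]
  Split: [37, 50, 15, 40] -> [37, 50] and [15, 40]
    Split: [37, 50] -> [37] and [50]
    Merge: [37] + [50] -> [37, 50]
    Split: [15, 40] -> [15] and [40]
    Merge: [15] + [40] -> [15, 40]
  Merge: [37, 50] + [15, 40] -> [15, 37, 40, 50]
  Split: [10, 41, 19, 39] -> [10, 41] and [19, 39]
    Split: [10, 41] -> [10] and [41]
    Merge: [10] + [41] -> [10, 41]
    Split: [19, 39] -> [19] and [39]
    Merge: [19] + [39] -> [19, 39]
  Merge: [10, 41] + [19, 39] -> [10, 19, 39, 41]
Merge: [15, 37, 40, 50] + [10, 19, 39, 41] -> [10, 15, 19, 37, 39, 40, 41, 50]

Final sorted array: [10, 15, 19, 37, 39, 40, 41, 50]

The merge sort proceeds by recursively splitting the array and merging sorted halves.
After all merges, the sorted array is [10, 15, 19, 37, 39, 40, 41, 50].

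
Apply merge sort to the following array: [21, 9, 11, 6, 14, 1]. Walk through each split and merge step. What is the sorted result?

Merge sort trace:

Split: [21, 9, 11, 6, 14, 1] -> [21, 9, 11] and [6, 14, 1]
  Split: [21, 9, 11] -> [21] and [9, 11]
    Split: [9, 11] -> [9] and [11]
    Merge: [9] + [11] -> [9, 11]
  Merge: [21] + [9, 11] -> [9, 11, 21]
  Split: [6, 14, 1] -> [6] and [14, 1]
    Split: [14, 1] -> [14] and [1]
    Merge: [14] + [1] -> [1, 14]
  Merge: [6] + [1, 14] -> [1, 6, 14]
Merge: [9, 11, 21] + [1, 6, 14] -> [1, 6, 9, 11, 14, 21]

Final sorted array: [1, 6, 9, 11, 14, 21]

The merge sort proceeds by recursively splitting the array and merging sorted halves.
After all merges, the sorted array is [1, 6, 9, 11, 14, 21].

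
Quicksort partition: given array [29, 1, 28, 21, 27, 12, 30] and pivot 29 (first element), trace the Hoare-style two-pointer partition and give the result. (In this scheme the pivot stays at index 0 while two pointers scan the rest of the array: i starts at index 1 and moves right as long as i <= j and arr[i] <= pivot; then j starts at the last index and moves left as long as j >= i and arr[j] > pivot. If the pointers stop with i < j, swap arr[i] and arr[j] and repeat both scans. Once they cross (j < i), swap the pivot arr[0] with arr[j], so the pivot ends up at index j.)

Hoare-style two-pointer partition with pivot = 29:

Initial array: [29, 1, 28, 21, 27, 12, 30]

Pointers start at i = 1, j = 6.
i ends at 6, j ends at 5: the pointers have crossed (j < i), so scanning stops.

Swap pivot arr[0] with arr[5] to place pivot at position 5: [12, 1, 28, 21, 27, 29, 30]
Pivot position: 5

After partitioning with pivot 29, the array becomes [12, 1, 28, 21, 27, 29, 30]. The pivot is placed at index 5. All elements to the left of the pivot are <= 29, and all elements to the right are > 29.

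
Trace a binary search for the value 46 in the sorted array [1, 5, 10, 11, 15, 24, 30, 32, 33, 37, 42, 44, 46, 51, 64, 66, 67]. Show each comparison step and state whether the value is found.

Binary search for 46 in [1, 5, 10, 11, 15, 24, 30, 32, 33, 37, 42, 44, 46, 51, 64, 66, 67]:

lo=0, hi=16, mid=8, arr[mid]=33 -> 33 < 46, search right half
lo=9, hi=16, mid=12, arr[mid]=46 -> Found target at index 12!

Binary search finds 46 at index 12 after 2 comparisons. The search repeatedly halves the search space by comparing with the middle element.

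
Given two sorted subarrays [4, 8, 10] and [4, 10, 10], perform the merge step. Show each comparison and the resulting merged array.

Merging process:

Compare 4 vs 4: take 4 from left. Merged: [4]
Compare 8 vs 4: take 4 from right. Merged: [4, 4]
Compare 8 vs 10: take 8 from left. Merged: [4, 4, 8]
Compare 10 vs 10: take 10 from left. Merged: [4, 4, 8, 10]
Append remaining from right: [10, 10]. Merged: [4, 4, 8, 10, 10, 10]

Final merged array: [4, 4, 8, 10, 10, 10]
Total comparisons: 4

The merged array is [4, 4, 8, 10, 10, 10], requiring 4 comparisons. The merge step runs in O(n) time where n is the total number of elements.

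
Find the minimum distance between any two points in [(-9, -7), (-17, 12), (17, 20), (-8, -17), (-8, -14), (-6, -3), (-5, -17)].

Computing all pairwise distances among 7 points:

d((-9, -7), (-17, 12)) = 20.6155
d((-9, -7), (17, 20)) = 37.4833
d((-9, -7), (-8, -17)) = 10.0499
d((-9, -7), (-8, -14)) = 7.0711
d((-9, -7), (-6, -3)) = 5.0
d((-9, -7), (-5, -17)) = 10.7703
d((-17, 12), (17, 20)) = 34.9285
d((-17, 12), (-8, -17)) = 30.3645
d((-17, 12), (-8, -14)) = 27.5136
d((-17, 12), (-6, -3)) = 18.6011
d((-17, 12), (-5, -17)) = 31.3847
d((17, 20), (-8, -17)) = 44.6542
d((17, 20), (-8, -14)) = 42.2019
d((17, 20), (-6, -3)) = 32.5269
d((17, 20), (-5, -17)) = 43.0465
d((-8, -17), (-8, -14)) = 3.0 <-- minimum
d((-8, -17), (-6, -3)) = 14.1421
d((-8, -17), (-5, -17)) = 3.0 <-- minimum
d((-8, -14), (-6, -3)) = 11.1803
d((-8, -14), (-5, -17)) = 4.2426
d((-6, -3), (-5, -17)) = 14.0357

Minimum distance: 3.0 (tie among 2 pairs: (-8, -17) and (-8, -14); (-8, -17) and (-5, -17))

The minimum Euclidean distance is 3.0. There is a tie: 2 pairs achieve this minimum — (-8, -17) and (-8, -14); (-8, -17) and (-5, -17). Any of these is a valid closest pair. For 7 points, brute-force pairwise comparison is shown above. For large n, the divide-and-conquer algorithm (sort by x, recurse on halves, check the dividing strip) achieves O(n log n).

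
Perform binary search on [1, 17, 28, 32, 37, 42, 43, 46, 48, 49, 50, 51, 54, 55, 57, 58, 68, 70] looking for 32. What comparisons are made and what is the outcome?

Binary search for 32 in [1, 17, 28, 32, 37, 42, 43, 46, 48, 49, 50, 51, 54, 55, 57, 58, 68, 70]:

lo=0, hi=17, mid=8, arr[mid]=48 -> 48 > 32, search left half
lo=0, hi=7, mid=3, arr[mid]=32 -> Found target at index 3!

Binary search finds 32 at index 3 after 2 comparisons. The search repeatedly halves the search space by comparing with the middle element.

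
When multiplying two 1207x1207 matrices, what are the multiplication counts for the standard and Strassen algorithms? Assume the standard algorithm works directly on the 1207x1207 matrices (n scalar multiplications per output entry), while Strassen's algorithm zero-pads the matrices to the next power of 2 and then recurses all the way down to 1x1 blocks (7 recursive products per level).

Matrix multiplication for 1207x1207 matrices:

Strassen's algorithm requires power-of-2 dimensions. Pad 1207x1207 to 2048x2048 (next power of 2).

Standard algorithm: 1207^3 = 1758416743 multiplications
Strassen's algorithm: 7^(log2(2048)) = 7^11 = 1977326743 multiplications
Difference: 1758416743 - 1977326743 = -218910000 (Strassen uses MORE here due to padding overhead — for small or just-over-power-of-2 n, padding can outweigh the per-level savings)

Standard: 1758416743 multiplications (1207^3). Strassen: 1977326743 multiplications (7^11, after padding to 2048x2048). Strassen reduces 8 recursive multiplications to 7 at each level.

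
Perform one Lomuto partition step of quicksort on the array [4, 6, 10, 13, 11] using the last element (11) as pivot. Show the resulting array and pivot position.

Lomuto partition with pivot = 11:

Initial array: [4, 6, 10, 13, 11]

arr[0]=4 <= 11: swap with position 0, array becomes [4, 6, 10, 13, 11]
arr[1]=6 <= 11: swap with position 1, array becomes [4, 6, 10, 13, 11]
arr[2]=10 <= 11: swap with position 2, array becomes [4, 6, 10, 13, 11]
arr[3]=13 > 11: no swap

Place pivot at position 3: [4, 6, 10, 11, 13]
Pivot position: 3

After partitioning with pivot 11, the array becomes [4, 6, 10, 11, 13]. The pivot is placed at index 3. All elements to the left of the pivot are <= 11, and all elements to the right are > 11.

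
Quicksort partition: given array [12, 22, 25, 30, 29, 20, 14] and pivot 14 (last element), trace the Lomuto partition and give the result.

Lomuto partition with pivot = 14:

Initial array: [12, 22, 25, 30, 29, 20, 14]

arr[0]=12 <= 14: swap with position 0, array becomes [12, 22, 25, 30, 29, 20, 14]
arr[1]=22 > 14: no swap
arr[2]=25 > 14: no swap
arr[3]=30 > 14: no swap
arr[4]=29 > 14: no swap
arr[5]=20 > 14: no swap

Place pivot at position 1: [12, 14, 25, 30, 29, 20, 22]
Pivot position: 1

After partitioning with pivot 14, the array becomes [12, 14, 25, 30, 29, 20, 22]. The pivot is placed at index 1. All elements to the left of the pivot are <= 14, and all elements to the right are > 14.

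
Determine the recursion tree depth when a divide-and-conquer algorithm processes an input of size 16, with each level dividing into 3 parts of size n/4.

For divide and conquer with division factor 4:

Problem sizes at each level:
Level 0: 16
Level 1: 4
Level 2: 1

The root is level 0 and the size-1 base case is level 2 (the tree spans levels 0 through 2, i.e. 3 levels counting the root), so the depth is the number of divisions: log_4(16) = 2

The recursion tree depth is log_4(16) = 2. At each level, the problem size is divided by 4, so it takes 2 divisions to reduce to a base case of size 1. The algorithm makes 3 recursive calls at each level.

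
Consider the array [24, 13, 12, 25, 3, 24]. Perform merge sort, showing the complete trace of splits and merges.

Merge sort trace:

Split: [24, 13, 12, 25, 3, 24] -> [24, 13, 12] and [25, 3, 24]
  Split: [24, 13, 12] -> [24] and [13, 12]
    Split: [13, 12] -> [13] and [12]
    Merge: [13] + [12] -> [12, 13]
  Merge: [24] + [12, 13] -> [12, 13, 24]
  Split: [25, 3, 24] -> [25] and [3, 24]
    Split: [3, 24] -> [3] and [24]
    Merge: [3] + [24] -> [3, 24]
  Merge: [25] + [3, 24] -> [3, 24, 25]
Merge: [12, 13, 24] + [3, 24, 25] -> [3, 12, 13, 24, 24, 25]

Final sorted array: [3, 12, 13, 24, 24, 25]

The merge sort proceeds by recursively splitting the array and merging sorted halves.
After all merges, the sorted array is [3, 12, 13, 24, 24, 25].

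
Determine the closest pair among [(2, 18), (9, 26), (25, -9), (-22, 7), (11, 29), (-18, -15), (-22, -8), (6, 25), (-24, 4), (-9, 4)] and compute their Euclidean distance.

Computing all pairwise distances among 10 points:

d((2, 18), (9, 26)) = 10.6301
d((2, 18), (25, -9)) = 35.4683
d((2, 18), (-22, 7)) = 26.4008
d((2, 18), (11, 29)) = 14.2127
d((2, 18), (-18, -15)) = 38.5876
d((2, 18), (-22, -8)) = 35.3836
d((2, 18), (6, 25)) = 8.0623
d((2, 18), (-24, 4)) = 29.5296
d((2, 18), (-9, 4)) = 17.8045
d((9, 26), (25, -9)) = 38.4838
d((9, 26), (-22, 7)) = 36.3593
d((9, 26), (11, 29)) = 3.6056
d((9, 26), (-18, -15)) = 49.0918
d((9, 26), (-22, -8)) = 46.0109
d((9, 26), (6, 25)) = 3.1623 <-- minimum
d((9, 26), (-24, 4)) = 39.6611
d((9, 26), (-9, 4)) = 28.4253
d((25, -9), (-22, 7)) = 49.6488
d((25, -9), (11, 29)) = 40.4969
d((25, -9), (-18, -15)) = 43.4166
d((25, -9), (-22, -8)) = 47.0106
d((25, -9), (6, 25)) = 38.9487
d((25, -9), (-24, 4)) = 50.6952
d((25, -9), (-9, 4)) = 36.4005
d((-22, 7), (11, 29)) = 39.6611
d((-22, 7), (-18, -15)) = 22.3607
d((-22, 7), (-22, -8)) = 15.0
d((-22, 7), (6, 25)) = 33.2866
d((-22, 7), (-24, 4)) = 3.6056
d((-22, 7), (-9, 4)) = 13.3417
d((11, 29), (-18, -15)) = 52.6972
d((11, 29), (-22, -8)) = 49.5782
d((11, 29), (6, 25)) = 6.4031
d((11, 29), (-24, 4)) = 43.0116
d((11, 29), (-9, 4)) = 32.0156
d((-18, -15), (-22, -8)) = 8.0623
d((-18, -15), (6, 25)) = 46.6476
d((-18, -15), (-24, 4)) = 19.9249
d((-18, -15), (-9, 4)) = 21.0238
d((-22, -8), (6, 25)) = 43.2782
d((-22, -8), (-24, 4)) = 12.1655
d((-22, -8), (-9, 4)) = 17.6918
d((6, 25), (-24, 4)) = 36.6197
d((6, 25), (-9, 4)) = 25.807
d((-24, 4), (-9, 4)) = 15.0

Closest pair: (9, 26) and (6, 25) with distance 3.1623

The closest pair is (9, 26) and (6, 25) with Euclidean distance 3.1623. For 10 points, brute-force pairwise comparison is shown above. For large n, the divide-and-conquer algorithm (sort by x, recurse on halves, check the dividing strip) achieves O(n log n).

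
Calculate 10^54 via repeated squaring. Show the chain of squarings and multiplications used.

Computing 10^54 by squaring (build up from 10^1; each line after the first costs one multiplication):

10^1 = 10
10^2 = (10^1)^2 = 10^2 = 100
10^3 = 10 * 10^2 = 10 * 100 = 1000
10^6 = (10^3)^2 = 1000^2 = 1000000
10^12 = (10^6)^2 = 1000000^2 = 1000000000000
10^13 = 10 * 10^12 = 10 * 1000000000000 = 10000000000000
10^26 = (10^13)^2 = 10000000000000^2 = 100000000000000000000000000
10^27 = 10 * 10^26 = 10 * 100000000000000000000000000 = 1000000000000000000000000000
10^54 = (10^27)^2 = 1000000000000000000000000000^2 = 1000000000000000000000000000000000000000000000000000000

Result: 1000000000000000000000000000000000000000000000000000000
Multiplications needed: 8 (8 lines after 10^1)

10^54 = 1000000000000000000000000000000000000000000000000000000. Using exponentiation by squaring, this requires 8 multiplications. The key idea: if the exponent is even, square the half-power; if odd, multiply by the base once.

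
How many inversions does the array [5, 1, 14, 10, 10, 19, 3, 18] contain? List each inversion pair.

Finding inversions in [5, 1, 14, 10, 10, 19, 3, 18]:

(0, 1): arr[0]=5 > arr[1]=1
(0, 6): arr[0]=5 > arr[6]=3
(2, 3): arr[2]=14 > arr[3]=10
(2, 4): arr[2]=14 > arr[4]=10
(2, 6): arr[2]=14 > arr[6]=3
(3, 6): arr[3]=10 > arr[6]=3
(4, 6): arr[4]=10 > arr[6]=3
(5, 6): arr[5]=19 > arr[6]=3
(5, 7): arr[5]=19 > arr[7]=18

Total inversions: 9

The array has 9 inversion(s): (0,1), (0,6), (2,3), (2,4), (2,6), (3,6), (4,6), (5,6), (5,7). Each pair (i,j) satisfies i < j and arr[i] > arr[j].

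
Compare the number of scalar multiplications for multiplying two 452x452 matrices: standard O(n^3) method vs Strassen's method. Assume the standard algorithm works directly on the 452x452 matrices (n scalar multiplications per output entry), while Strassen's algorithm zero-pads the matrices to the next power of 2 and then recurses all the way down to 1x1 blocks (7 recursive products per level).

Matrix multiplication for 452x452 matrices:

Strassen's algorithm requires power-of-2 dimensions. Pad 452x452 to 512x512 (next power of 2).

Standard algorithm: 452^3 = 92345408 multiplications
Strassen's algorithm: 7^(log2(512)) = 7^9 = 40353607 multiplications
Savings: 92345408 - 40353607 = 51991801 multiplications

Standard: 92345408 multiplications (452^3). Strassen: 40353607 multiplications (7^9, after padding to 512x512). Strassen reduces 8 recursive multiplications to 7 at each level.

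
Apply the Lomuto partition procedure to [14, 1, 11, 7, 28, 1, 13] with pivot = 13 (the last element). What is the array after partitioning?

Lomuto partition with pivot = 13:

Initial array: [14, 1, 11, 7, 28, 1, 13]

arr[0]=14 > 13: no swap
arr[1]=1 <= 13: swap with position 0, array becomes [1, 14, 11, 7, 28, 1, 13]
arr[2]=11 <= 13: swap with position 1, array becomes [1, 11, 14, 7, 28, 1, 13]
arr[3]=7 <= 13: swap with position 2, array becomes [1, 11, 7, 14, 28, 1, 13]
arr[4]=28 > 13: no swap
arr[5]=1 <= 13: swap with position 3, array becomes [1, 11, 7, 1, 28, 14, 13]

Place pivot at position 4: [1, 11, 7, 1, 13, 14, 28]
Pivot position: 4

After partitioning with pivot 13, the array becomes [1, 11, 7, 1, 13, 14, 28]. The pivot is placed at index 4. All elements to the left of the pivot are <= 13, and all elements to the right are > 13.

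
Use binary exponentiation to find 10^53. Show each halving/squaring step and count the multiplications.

Computing 10^53 by squaring (build up from 10^1; each line after the first costs one multiplication):

10^1 = 10
10^2 = (10^1)^2 = 10^2 = 100
10^3 = 10 * 10^2 = 10 * 100 = 1000
10^6 = (10^3)^2 = 1000^2 = 1000000
10^12 = (10^6)^2 = 1000000^2 = 1000000000000
10^13 = 10 * 10^12 = 10 * 1000000000000 = 10000000000000
10^26 = (10^13)^2 = 10000000000000^2 = 100000000000000000000000000
10^52 = (10^26)^2 = 100000000000000000000000000^2 = 10000000000000000000000000000000000000000000000000000
10^53 = 10 * 10^52 = 10 * 10000000000000000000000000000000000000000000000000000 = 100000000000000000000000000000000000000000000000000000

Result: 100000000000000000000000000000000000000000000000000000
Multiplications needed: 8 (8 lines after 10^1)

10^53 = 100000000000000000000000000000000000000000000000000000. Using exponentiation by squaring, this requires 8 multiplications. The key idea: if the exponent is even, square the half-power; if odd, multiply by the base once.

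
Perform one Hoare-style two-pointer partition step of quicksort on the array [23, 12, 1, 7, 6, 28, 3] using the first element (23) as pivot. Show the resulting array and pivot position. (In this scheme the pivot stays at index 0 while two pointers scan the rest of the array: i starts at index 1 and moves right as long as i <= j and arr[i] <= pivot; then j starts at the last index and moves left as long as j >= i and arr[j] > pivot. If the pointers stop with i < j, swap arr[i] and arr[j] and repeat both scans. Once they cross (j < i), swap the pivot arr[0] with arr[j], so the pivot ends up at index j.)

Hoare-style two-pointer partition with pivot = 23:

Initial array: [23, 12, 1, 7, 6, 28, 3]

Pointers start at i = 1, j = 6.
i stops at index 5 (arr[5]=28 > 23), j stops at index 6 (arr[6]=3 <= 23): swap arr[5] and arr[6], array becomes [23, 12, 1, 7, 6, 3, 28]
i ends at 6, j ends at 5: the pointers have crossed (j < i), so scanning stops.

Swap pivot arr[0] with arr[5] to place pivot at position 5: [3, 12, 1, 7, 6, 23, 28]
Pivot position: 5

After partitioning with pivot 23, the array becomes [3, 12, 1, 7, 6, 23, 28]. The pivot is placed at index 5. All elements to the left of the pivot are <= 23, and all elements to the right are > 23.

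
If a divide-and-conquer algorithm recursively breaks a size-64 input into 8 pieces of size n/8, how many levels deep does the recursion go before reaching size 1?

For divide and conquer with division factor 8:

Problem sizes at each level:
Level 0: 64
Level 1: 8
Level 2: 1

The root is level 0 and the size-1 base case is level 2 (the tree spans levels 0 through 2, i.e. 3 levels counting the root), so the depth is the number of divisions: log_8(64) = 2

The recursion tree depth is log_8(64) = 2. At each level, the problem size is divided by 8, so it takes 2 divisions to reduce to a base case of size 1. The algorithm makes 8 recursive calls at each level.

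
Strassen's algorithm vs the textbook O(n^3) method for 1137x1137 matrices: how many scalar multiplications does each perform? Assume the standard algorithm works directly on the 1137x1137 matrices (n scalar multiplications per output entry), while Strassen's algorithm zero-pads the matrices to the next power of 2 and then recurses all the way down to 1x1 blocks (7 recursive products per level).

Matrix multiplication for 1137x1137 matrices:

Strassen's algorithm requires power-of-2 dimensions. Pad 1137x1137 to 2048x2048 (next power of 2).

Standard algorithm: 1137^3 = 1469878353 multiplications
Strassen's algorithm: 7^(log2(2048)) = 7^11 = 1977326743 multiplications
Difference: 1469878353 - 1977326743 = -507448390 (Strassen uses MORE here due to padding overhead — for small or just-over-power-of-2 n, padding can outweigh the per-level savings)

Standard: 1469878353 multiplications (1137^3). Strassen: 1977326743 multiplications (7^11, after padding to 2048x2048). Strassen reduces 8 recursive multiplications to 7 at each level.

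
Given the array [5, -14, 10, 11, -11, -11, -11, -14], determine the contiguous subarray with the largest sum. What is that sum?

Using Kadane's algorithm on [5, -14, 10, 11, -11, -11, -11, -14]:

Scanning through the array:
Position 1 (value -14): max_ending_here = -9, max_so_far = 5
Position 2 (value 10): max_ending_here = 10, max_so_far = 10
Position 3 (value 11): max_ending_here = 21, max_so_far = 21
Position 4 (value -11): max_ending_here = 10, max_so_far = 21
Position 5 (value -11): max_ending_here = -1, max_so_far = 21
Position 6 (value -11): max_ending_here = -11, max_so_far = 21
Position 7 (value -14): max_ending_here = -14, max_so_far = 21

Maximum subarray: [10, 11]
Maximum sum: 21

The maximum subarray is [10, 11] with sum 21. This subarray runs from index 2 to index 3.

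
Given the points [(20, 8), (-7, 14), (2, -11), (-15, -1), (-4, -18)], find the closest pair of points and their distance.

Computing all pairwise distances among 5 points:

d((20, 8), (-7, 14)) = 27.6586
d((20, 8), (2, -11)) = 26.1725
d((20, 8), (-15, -1)) = 36.1386
d((20, 8), (-4, -18)) = 35.3836
d((-7, 14), (2, -11)) = 26.5707
d((-7, 14), (-15, -1)) = 17.0
d((-7, 14), (-4, -18)) = 32.1403
d((2, -11), (-15, -1)) = 19.7231
d((2, -11), (-4, -18)) = 9.2195 <-- minimum
d((-15, -1), (-4, -18)) = 20.2485

Closest pair: (2, -11) and (-4, -18) with distance 9.2195

The closest pair is (2, -11) and (-4, -18) with Euclidean distance 9.2195. For 5 points, brute-force pairwise comparison is shown above. For large n, the divide-and-conquer algorithm (sort by x, recurse on halves, check the dividing strip) achieves O(n log n).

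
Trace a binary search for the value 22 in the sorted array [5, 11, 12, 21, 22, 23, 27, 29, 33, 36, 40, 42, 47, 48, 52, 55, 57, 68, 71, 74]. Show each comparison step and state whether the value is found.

Binary search for 22 in [5, 11, 12, 21, 22, 23, 27, 29, 33, 36, 40, 42, 47, 48, 52, 55, 57, 68, 71, 74]:

lo=0, hi=19, mid=9, arr[mid]=36 -> 36 > 22, search left half
lo=0, hi=8, mid=4, arr[mid]=22 -> Found target at index 4!

Binary search finds 22 at index 4 after 2 comparisons. The search repeatedly halves the search space by comparing with the middle element.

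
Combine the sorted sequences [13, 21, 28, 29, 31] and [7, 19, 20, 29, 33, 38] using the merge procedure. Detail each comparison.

Merging process:

Compare 13 vs 7: take 7 from right. Merged: [7]
Compare 13 vs 19: take 13 from left. Merged: [7, 13]
Compare 21 vs 19: take 19 from right. Merged: [7, 13, 19]
Compare 21 vs 20: take 20 from right. Merged: [7, 13, 19, 20]
Compare 21 vs 29: take 21 from left. Merged: [7, 13, 19, 20, 21]
Compare 28 vs 29: take 28 from left. Merged: [7, 13, 19, 20, 21, 28]
Compare 29 vs 29: take 29 from left. Merged: [7, 13, 19, 20, 21, 28, 29]
Compare 31 vs 29: take 29 from right. Merged: [7, 13, 19, 20, 21, 28, 29, 29]
Compare 31 vs 33: take 31 from left. Merged: [7, 13, 19, 20, 21, 28, 29, 29, 31]
Append remaining from right: [33, 38]. Merged: [7, 13, 19, 20, 21, 28, 29, 29, 31, 33, 38]

Final merged array: [7, 13, 19, 20, 21, 28, 29, 29, 31, 33, 38]
Total comparisons: 9

The merged array is [7, 13, 19, 20, 21, 28, 29, 29, 31, 33, 38], requiring 9 comparisons. The merge step runs in O(n) time where n is the total number of elements.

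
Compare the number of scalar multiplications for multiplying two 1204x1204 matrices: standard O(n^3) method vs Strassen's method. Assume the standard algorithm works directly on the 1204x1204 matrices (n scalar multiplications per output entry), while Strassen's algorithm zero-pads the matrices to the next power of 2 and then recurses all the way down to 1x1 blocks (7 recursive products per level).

Matrix multiplication for 1204x1204 matrices:

Strassen's algorithm requires power-of-2 dimensions. Pad 1204x1204 to 2048x2048 (next power of 2).

Standard algorithm: 1204^3 = 1745337664 multiplications
Strassen's algorithm: 7^(log2(2048)) = 7^11 = 1977326743 multiplications
Difference: 1745337664 - 1977326743 = -231989079 (Strassen uses MORE here due to padding overhead — for small or just-over-power-of-2 n, padding can outweigh the per-level savings)

Standard: 1745337664 multiplications (1204^3). Strassen: 1977326743 multiplications (7^11, after padding to 2048x2048). Strassen reduces 8 recursive multiplications to 7 at each level.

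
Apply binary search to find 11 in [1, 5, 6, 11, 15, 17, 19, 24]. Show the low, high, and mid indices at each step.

Binary search for 11 in [1, 5, 6, 11, 15, 17, 19, 24]:

lo=0, hi=7, mid=3, arr[mid]=11 -> Found target at index 3!

Binary search finds 11 at index 3 after 1 comparisons. The search repeatedly halves the search space by comparing with the middle element.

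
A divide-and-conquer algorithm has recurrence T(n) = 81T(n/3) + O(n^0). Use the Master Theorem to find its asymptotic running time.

Master Theorem for T(n) = 81T(n/3) + O(n^0):

a = 81, b = 3, c = 0
log_b(a) = log_3(81) = 4.0000

Case 1: c = 0 < log_3(81) = 4.0000
T(n) = O(n^(log_3 81)) = O(n^4)

For T(n) = 81T(n/3) + O(n^0): log_3(81) = 4.0000. This is Case 1 of the Master Theorem (c < log_b(a), work dominated by leaves), giving O(n^4).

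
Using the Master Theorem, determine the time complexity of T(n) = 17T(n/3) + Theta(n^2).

Master Theorem for T(n) = 17T(n/3) + O(n^2):

a = 17, b = 3, c = 2
log_b(a) = log_3(17) = 2.5789

Case 1: c = 2 < log_3(17) = 2.5789
T(n) = O(n^(log_3 17))

For T(n) = 17T(n/3) + O(n^2): log_3(17) = 2.5789. This is Case 1 of the Master Theorem (c < log_b(a), work dominated by leaves), giving O(n^(log_3 17)).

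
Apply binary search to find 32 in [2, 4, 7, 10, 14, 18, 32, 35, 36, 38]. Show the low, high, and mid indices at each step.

Binary search for 32 in [2, 4, 7, 10, 14, 18, 32, 35, 36, 38]:

lo=0, hi=9, mid=4, arr[mid]=14 -> 14 < 32, search right half
lo=5, hi=9, mid=7, arr[mid]=35 -> 35 > 32, search left half
lo=5, hi=6, mid=5, arr[mid]=18 -> 18 < 32, search right half
lo=6, hi=6, mid=6, arr[mid]=32 -> Found target at index 6!

Binary search finds 32 at index 6 after 4 comparisons. The search repeatedly halves the search space by comparing with the middle element.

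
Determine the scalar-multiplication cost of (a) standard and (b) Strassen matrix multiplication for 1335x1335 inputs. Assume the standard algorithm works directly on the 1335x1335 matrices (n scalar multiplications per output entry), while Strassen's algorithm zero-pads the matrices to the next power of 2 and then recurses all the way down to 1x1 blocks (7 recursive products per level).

Matrix multiplication for 1335x1335 matrices:

Strassen's algorithm requires power-of-2 dimensions. Pad 1335x1335 to 2048x2048 (next power of 2).

Standard algorithm: 1335^3 = 2379270375 multiplications
Strassen's algorithm: 7^(log2(2048)) = 7^11 = 1977326743 multiplications
Savings: 2379270375 - 1977326743 = 401943632 multiplications

Standard: 2379270375 multiplications (1335^3). Strassen: 1977326743 multiplications (7^11, after padding to 2048x2048). Strassen reduces 8 recursive multiplications to 7 at each level.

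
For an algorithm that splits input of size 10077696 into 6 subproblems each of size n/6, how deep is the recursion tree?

For divide and conquer with division factor 6:

Problem sizes at each level:
Level 0: 10077696
Level 1: 1679616
Level 2: 279936
Level 3: 46656
Level 4: 7776
Level 5: 1296
Level 6: 216
Level 7: 36
Level 8: 6
Level 9: 1

The root is level 0 and the size-1 base case is level 9 (the tree spans levels 0 through 9, i.e. 10 levels counting the root), so the depth is the number of divisions: log_6(10077696) = 9

The recursion tree depth is log_6(10077696) = 9. At each level, the problem size is divided by 6, so it takes 9 divisions to reduce to a base case of size 1. The algorithm makes 6 recursive calls at each level.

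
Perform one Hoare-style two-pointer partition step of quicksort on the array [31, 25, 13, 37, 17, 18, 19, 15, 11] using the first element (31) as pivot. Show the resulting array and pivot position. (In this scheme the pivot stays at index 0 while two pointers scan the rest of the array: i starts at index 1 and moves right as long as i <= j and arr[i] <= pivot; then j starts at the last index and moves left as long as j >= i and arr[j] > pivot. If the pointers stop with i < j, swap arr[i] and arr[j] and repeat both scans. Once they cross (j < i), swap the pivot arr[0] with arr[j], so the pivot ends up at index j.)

Hoare-style two-pointer partition with pivot = 31:

Initial array: [31, 25, 13, 37, 17, 18, 19, 15, 11]

Pointers start at i = 1, j = 8.
i stops at index 3 (arr[3]=37 > 31), j stops at index 8 (arr[8]=11 <= 31): swap arr[3] and arr[8], array becomes [31, 25, 13, 11, 17, 18, 19, 15, 37]
i ends at 8, j ends at 7: the pointers have crossed (j < i), so scanning stops.

Swap pivot arr[0] with arr[7] to place pivot at position 7: [15, 25, 13, 11, 17, 18, 19, 31, 37]
Pivot position: 7

After partitioning with pivot 31, the array becomes [15, 25, 13, 11, 17, 18, 19, 31, 37]. The pivot is placed at index 7. All elements to the left of the pivot are <= 31, and all elements to the right are > 31.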